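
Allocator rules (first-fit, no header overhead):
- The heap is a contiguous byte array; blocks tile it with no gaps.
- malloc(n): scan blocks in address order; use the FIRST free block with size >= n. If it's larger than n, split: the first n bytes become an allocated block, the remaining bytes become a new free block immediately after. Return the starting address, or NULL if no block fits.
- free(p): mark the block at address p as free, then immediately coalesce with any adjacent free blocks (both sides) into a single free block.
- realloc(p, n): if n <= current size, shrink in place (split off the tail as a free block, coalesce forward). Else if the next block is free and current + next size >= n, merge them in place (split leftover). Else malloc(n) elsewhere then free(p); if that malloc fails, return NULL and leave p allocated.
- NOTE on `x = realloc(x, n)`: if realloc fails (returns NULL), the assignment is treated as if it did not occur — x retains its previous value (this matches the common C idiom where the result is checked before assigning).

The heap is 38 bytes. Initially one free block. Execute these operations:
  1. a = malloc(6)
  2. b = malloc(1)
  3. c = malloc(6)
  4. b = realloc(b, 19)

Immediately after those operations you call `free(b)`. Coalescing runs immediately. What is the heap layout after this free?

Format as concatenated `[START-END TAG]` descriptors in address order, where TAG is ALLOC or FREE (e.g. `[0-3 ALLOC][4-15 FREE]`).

Answer: [0-5 ALLOC][6-6 FREE][7-12 ALLOC][13-37 FREE]

Derivation:
Op 1: a = malloc(6) -> a = 0; heap: [0-5 ALLOC][6-37 FREE]
Op 2: b = malloc(1) -> b = 6; heap: [0-5 ALLOC][6-6 ALLOC][7-37 FREE]
Op 3: c = malloc(6) -> c = 7; heap: [0-5 ALLOC][6-6 ALLOC][7-12 ALLOC][13-37 FREE]
Op 4: b = realloc(b, 19) -> b = 13; heap: [0-5 ALLOC][6-6 FREE][7-12 ALLOC][13-31 ALLOC][32-37 FREE]
free(b): b = 13 -> block [13-31 ALLOC]; mark free, coalesce with adjacent free neighbors -> [0-5 ALLOC][6-6 FREE][7-12 ALLOC][13-37 FREE]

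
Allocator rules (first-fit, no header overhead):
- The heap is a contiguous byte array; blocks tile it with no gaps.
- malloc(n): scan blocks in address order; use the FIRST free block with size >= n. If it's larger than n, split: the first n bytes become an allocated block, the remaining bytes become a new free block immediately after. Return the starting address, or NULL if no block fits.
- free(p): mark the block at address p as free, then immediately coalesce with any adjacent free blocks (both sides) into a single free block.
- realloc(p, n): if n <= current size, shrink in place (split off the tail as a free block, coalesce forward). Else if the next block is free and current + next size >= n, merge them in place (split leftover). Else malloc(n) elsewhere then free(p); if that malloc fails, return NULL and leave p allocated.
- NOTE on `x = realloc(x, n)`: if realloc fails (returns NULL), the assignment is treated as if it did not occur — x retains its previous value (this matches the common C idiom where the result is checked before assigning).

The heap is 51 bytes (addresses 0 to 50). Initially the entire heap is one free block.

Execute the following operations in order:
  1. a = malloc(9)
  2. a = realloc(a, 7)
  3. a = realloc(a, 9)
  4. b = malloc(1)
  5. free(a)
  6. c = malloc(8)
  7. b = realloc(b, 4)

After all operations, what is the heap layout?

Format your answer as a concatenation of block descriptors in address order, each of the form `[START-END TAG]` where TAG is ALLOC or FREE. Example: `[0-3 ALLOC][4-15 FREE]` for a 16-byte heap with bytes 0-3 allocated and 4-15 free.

Answer: [0-7 ALLOC][8-8 FREE][9-12 ALLOC][13-50 FREE]

Derivation:
Op 1: a = malloc(9) -> a = 0; heap: [0-8 ALLOC][9-50 FREE]
Op 2: a = realloc(a, 7) -> a = 0; heap: [0-6 ALLOC][7-50 FREE]
Op 3: a = realloc(a, 9) -> a = 0; heap: [0-8 ALLOC][9-50 FREE]
Op 4: b = malloc(1) -> b = 9; heap: [0-8 ALLOC][9-9 ALLOC][10-50 FREE]
Op 5: free(a) -> (freed a); heap: [0-8 FREE][9-9 ALLOC][10-50 FREE]
Op 6: c = malloc(8) -> c = 0; heap: [0-7 ALLOC][8-8 FREE][9-9 ALLOC][10-50 FREE]
Op 7: b = realloc(b, 4) -> b = 9; heap: [0-7 ALLOC][8-8 FREE][9-12 ALLOC][13-50 FREE]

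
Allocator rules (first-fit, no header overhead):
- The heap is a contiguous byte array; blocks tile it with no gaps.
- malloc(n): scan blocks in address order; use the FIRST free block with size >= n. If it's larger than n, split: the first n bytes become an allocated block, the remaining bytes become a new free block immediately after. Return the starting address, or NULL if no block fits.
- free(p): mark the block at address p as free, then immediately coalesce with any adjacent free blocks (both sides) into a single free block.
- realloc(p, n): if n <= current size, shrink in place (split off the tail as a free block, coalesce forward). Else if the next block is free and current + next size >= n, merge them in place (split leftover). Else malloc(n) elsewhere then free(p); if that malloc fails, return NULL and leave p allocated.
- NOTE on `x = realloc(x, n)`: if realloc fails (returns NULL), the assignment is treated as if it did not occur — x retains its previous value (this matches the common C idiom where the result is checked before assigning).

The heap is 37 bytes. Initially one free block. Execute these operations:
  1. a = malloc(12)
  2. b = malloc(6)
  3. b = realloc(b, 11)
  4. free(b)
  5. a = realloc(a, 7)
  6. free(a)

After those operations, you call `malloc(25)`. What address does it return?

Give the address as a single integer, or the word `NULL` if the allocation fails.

Answer: 0

Derivation:
Op 1: a = malloc(12) -> a = 0; heap: [0-11 ALLOC][12-36 FREE]
Op 2: b = malloc(6) -> b = 12; heap: [0-11 ALLOC][12-17 ALLOC][18-36 FREE]
Op 3: b = realloc(b, 11) -> b = 12; heap: [0-11 ALLOC][12-22 ALLOC][23-36 FREE]
Op 4: free(b) -> (freed b); heap: [0-11 ALLOC][12-36 FREE]
Op 5: a = realloc(a, 7) -> a = 0; heap: [0-6 ALLOC][7-36 FREE]
Op 6: free(a) -> (freed a); heap: [0-36 FREE]
malloc(25): first-fit scan over [0-36 FREE] -> 0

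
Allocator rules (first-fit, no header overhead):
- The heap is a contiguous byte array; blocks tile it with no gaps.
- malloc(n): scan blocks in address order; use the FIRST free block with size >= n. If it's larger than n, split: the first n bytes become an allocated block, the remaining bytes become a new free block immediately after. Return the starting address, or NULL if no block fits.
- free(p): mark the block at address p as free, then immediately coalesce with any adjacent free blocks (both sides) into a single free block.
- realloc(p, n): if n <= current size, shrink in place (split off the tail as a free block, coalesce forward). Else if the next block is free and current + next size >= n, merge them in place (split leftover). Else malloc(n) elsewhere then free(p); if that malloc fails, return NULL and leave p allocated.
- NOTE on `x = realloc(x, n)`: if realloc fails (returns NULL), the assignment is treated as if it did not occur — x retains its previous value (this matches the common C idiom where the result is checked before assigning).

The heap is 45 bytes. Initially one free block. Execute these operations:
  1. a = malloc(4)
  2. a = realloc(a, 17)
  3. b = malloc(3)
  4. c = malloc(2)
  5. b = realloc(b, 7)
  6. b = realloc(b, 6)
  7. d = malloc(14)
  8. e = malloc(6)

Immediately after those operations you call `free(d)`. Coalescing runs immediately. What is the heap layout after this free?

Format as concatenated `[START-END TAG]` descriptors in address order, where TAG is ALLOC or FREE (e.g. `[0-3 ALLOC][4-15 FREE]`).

Answer: [0-16 ALLOC][17-19 FREE][20-21 ALLOC][22-27 ALLOC][28-44 FREE]

Derivation:
Op 1: a = malloc(4) -> a = 0; heap: [0-3 ALLOC][4-44 FREE]
Op 2: a = realloc(a, 17) -> a = 0; heap: [0-16 ALLOC][17-44 FREE]
Op 3: b = malloc(3) -> b = 17; heap: [0-16 ALLOC][17-19 ALLOC][20-44 FREE]
Op 4: c = malloc(2) -> c = 20; heap: [0-16 ALLOC][17-19 ALLOC][20-21 ALLOC][22-44 FREE]
Op 5: b = realloc(b, 7) -> b = 22; heap: [0-16 ALLOC][17-19 FREE][20-21 ALLOC][22-28 ALLOC][29-44 FREE]
Op 6: b = realloc(b, 6) -> b = 22; heap: [0-16 ALLOC][17-19 FREE][20-21 ALLOC][22-27 ALLOC][28-44 FREE]
Op 7: d = malloc(14) -> d = 28; heap: [0-16 ALLOC][17-19 FREE][20-21 ALLOC][22-27 ALLOC][28-41 ALLOC][42-44 FREE]
Op 8: e = malloc(6) -> e = NULL; heap: [0-16 ALLOC][17-19 FREE][20-21 ALLOC][22-27 ALLOC][28-41 ALLOC][42-44 FREE]
free(d): d = 28 -> block [28-41 ALLOC]; mark free, coalesce with adjacent free neighbors -> [0-16 ALLOC][17-19 FREE][20-21 ALLOC][22-27 ALLOC][28-44 FREE]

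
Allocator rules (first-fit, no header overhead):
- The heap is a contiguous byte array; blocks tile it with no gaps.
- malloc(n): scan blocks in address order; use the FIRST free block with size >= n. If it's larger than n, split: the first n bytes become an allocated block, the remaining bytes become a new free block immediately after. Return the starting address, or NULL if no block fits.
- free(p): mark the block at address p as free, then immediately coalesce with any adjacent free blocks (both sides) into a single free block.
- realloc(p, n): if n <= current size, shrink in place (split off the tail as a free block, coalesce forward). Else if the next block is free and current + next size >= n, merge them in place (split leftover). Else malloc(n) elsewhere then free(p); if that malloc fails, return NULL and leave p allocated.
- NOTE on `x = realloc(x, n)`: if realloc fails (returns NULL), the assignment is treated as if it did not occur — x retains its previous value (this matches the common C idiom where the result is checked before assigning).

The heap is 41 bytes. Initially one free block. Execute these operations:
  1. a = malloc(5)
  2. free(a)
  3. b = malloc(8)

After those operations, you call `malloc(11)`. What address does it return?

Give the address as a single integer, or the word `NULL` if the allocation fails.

Answer: 8

Derivation:
Op 1: a = malloc(5) -> a = 0; heap: [0-4 ALLOC][5-40 FREE]
Op 2: free(a) -> (freed a); heap: [0-40 FREE]
Op 3: b = malloc(8) -> b = 0; heap: [0-7 ALLOC][8-40 FREE]
malloc(11): first-fit scan over [0-7 ALLOC][8-40 FREE] -> 8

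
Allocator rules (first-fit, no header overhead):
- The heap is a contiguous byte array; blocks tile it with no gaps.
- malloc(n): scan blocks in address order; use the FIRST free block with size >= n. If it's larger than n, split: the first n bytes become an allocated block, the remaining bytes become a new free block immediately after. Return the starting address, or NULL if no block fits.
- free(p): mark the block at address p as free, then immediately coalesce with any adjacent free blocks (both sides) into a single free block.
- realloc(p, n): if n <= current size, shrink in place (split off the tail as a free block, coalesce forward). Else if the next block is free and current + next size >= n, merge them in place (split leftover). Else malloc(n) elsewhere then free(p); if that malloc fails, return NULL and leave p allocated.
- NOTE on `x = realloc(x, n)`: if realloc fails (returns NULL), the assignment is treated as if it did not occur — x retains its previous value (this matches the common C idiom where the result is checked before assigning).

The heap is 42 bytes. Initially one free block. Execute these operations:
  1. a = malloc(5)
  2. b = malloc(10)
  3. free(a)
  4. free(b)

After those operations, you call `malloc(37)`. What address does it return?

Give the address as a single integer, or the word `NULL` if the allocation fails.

Op 1: a = malloc(5) -> a = 0; heap: [0-4 ALLOC][5-41 FREE]
Op 2: b = malloc(10) -> b = 5; heap: [0-4 ALLOC][5-14 ALLOC][15-41 FREE]
Op 3: free(a) -> (freed a); heap: [0-4 FREE][5-14 ALLOC][15-41 FREE]
Op 4: free(b) -> (freed b); heap: [0-41 FREE]
malloc(37): first-fit scan over [0-41 FREE] -> 0

Answer: 0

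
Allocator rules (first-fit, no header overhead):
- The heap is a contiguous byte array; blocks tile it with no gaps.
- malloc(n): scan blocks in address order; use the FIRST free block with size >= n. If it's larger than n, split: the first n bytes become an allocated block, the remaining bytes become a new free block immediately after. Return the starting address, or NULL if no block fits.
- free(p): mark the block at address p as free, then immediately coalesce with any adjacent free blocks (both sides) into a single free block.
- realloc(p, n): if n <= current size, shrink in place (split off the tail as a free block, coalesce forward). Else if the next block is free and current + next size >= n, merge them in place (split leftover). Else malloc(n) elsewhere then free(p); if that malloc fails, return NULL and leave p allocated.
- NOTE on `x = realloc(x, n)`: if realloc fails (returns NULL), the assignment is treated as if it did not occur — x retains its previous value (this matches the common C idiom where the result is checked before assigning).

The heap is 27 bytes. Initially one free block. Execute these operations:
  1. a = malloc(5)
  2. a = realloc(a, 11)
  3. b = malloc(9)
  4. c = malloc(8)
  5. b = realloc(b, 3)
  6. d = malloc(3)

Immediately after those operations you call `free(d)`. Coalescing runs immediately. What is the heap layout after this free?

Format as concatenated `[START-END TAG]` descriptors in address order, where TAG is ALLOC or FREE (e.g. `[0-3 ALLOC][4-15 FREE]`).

Op 1: a = malloc(5) -> a = 0; heap: [0-4 ALLOC][5-26 FREE]
Op 2: a = realloc(a, 11) -> a = 0; heap: [0-10 ALLOC][11-26 FREE]
Op 3: b = malloc(9) -> b = 11; heap: [0-10 ALLOC][11-19 ALLOC][20-26 FREE]
Op 4: c = malloc(8) -> c = NULL; heap: [0-10 ALLOC][11-19 ALLOC][20-26 FREE]
Op 5: b = realloc(b, 3) -> b = 11; heap: [0-10 ALLOC][11-13 ALLOC][14-26 FREE]
Op 6: d = malloc(3) -> d = 14; heap: [0-10 ALLOC][11-13 ALLOC][14-16 ALLOC][17-26 FREE]
free(d): d = 14 -> block [14-16 ALLOC]; mark free, coalesce with adjacent free neighbors -> [0-10 ALLOC][11-13 ALLOC][14-26 FREE]

Answer: [0-10 ALLOC][11-13 ALLOC][14-26 FREE]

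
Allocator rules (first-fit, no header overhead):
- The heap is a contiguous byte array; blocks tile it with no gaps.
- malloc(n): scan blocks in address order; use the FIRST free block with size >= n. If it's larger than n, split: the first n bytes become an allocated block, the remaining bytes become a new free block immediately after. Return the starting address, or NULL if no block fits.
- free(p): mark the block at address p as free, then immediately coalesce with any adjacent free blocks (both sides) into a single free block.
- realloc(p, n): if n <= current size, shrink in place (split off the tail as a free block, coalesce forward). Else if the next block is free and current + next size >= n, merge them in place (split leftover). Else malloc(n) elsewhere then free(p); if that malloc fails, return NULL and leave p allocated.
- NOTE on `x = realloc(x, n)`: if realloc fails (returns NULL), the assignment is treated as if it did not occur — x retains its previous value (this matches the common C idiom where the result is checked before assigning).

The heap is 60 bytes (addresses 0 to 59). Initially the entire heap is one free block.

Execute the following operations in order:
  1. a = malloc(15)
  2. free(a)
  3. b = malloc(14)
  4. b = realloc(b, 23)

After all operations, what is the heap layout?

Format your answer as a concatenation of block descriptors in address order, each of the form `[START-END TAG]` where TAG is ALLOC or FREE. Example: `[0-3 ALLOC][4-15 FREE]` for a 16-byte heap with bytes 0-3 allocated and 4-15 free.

Op 1: a = malloc(15) -> a = 0; heap: [0-14 ALLOC][15-59 FREE]
Op 2: free(a) -> (freed a); heap: [0-59 FREE]
Op 3: b = malloc(14) -> b = 0; heap: [0-13 ALLOC][14-59 FREE]
Op 4: b = realloc(b, 23) -> b = 0; heap: [0-22 ALLOC][23-59 FREE]

Answer: [0-22 ALLOC][23-59 FREE]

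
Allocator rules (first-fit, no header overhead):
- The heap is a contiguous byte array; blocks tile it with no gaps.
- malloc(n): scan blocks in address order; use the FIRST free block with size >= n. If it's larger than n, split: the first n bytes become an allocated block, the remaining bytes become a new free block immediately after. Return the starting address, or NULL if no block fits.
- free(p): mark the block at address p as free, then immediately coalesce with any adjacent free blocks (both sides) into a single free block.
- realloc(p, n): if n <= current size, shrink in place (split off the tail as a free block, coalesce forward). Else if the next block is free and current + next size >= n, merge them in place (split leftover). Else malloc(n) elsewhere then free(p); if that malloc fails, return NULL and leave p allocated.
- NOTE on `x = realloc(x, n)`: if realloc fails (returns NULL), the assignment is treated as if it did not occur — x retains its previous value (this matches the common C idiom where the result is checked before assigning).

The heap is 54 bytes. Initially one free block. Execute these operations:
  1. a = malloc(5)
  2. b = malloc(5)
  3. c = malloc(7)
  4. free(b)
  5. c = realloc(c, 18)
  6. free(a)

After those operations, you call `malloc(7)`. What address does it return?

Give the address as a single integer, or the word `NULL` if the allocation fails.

Answer: 0

Derivation:
Op 1: a = malloc(5) -> a = 0; heap: [0-4 ALLOC][5-53 FREE]
Op 2: b = malloc(5) -> b = 5; heap: [0-4 ALLOC][5-9 ALLOC][10-53 FREE]
Op 3: c = malloc(7) -> c = 10; heap: [0-4 ALLOC][5-9 ALLOC][10-16 ALLOC][17-53 FREE]
Op 4: free(b) -> (freed b); heap: [0-4 ALLOC][5-9 FREE][10-16 ALLOC][17-53 FREE]
Op 5: c = realloc(c, 18) -> c = 10; heap: [0-4 ALLOC][5-9 FREE][10-27 ALLOC][28-53 FREE]
Op 6: free(a) -> (freed a); heap: [0-9 FREE][10-27 ALLOC][28-53 FREE]
malloc(7): first-fit scan over [0-9 FREE][10-27 ALLOC][28-53 FREE] -> 0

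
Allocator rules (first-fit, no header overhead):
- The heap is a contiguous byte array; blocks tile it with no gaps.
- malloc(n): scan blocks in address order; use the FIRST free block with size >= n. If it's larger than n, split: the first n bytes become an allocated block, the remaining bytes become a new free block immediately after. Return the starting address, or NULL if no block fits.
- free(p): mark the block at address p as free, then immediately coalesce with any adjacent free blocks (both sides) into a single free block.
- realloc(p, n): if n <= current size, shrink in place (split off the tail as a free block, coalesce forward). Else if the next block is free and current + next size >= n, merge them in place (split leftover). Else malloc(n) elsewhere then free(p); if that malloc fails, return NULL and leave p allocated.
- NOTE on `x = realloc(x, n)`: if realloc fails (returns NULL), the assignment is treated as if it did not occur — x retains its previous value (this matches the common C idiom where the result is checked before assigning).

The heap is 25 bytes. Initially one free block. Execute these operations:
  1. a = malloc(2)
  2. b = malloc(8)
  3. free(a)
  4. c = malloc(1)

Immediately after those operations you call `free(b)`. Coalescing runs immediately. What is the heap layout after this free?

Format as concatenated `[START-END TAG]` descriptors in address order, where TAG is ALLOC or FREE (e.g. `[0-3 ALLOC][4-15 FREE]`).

Answer: [0-0 ALLOC][1-24 FREE]

Derivation:
Op 1: a = malloc(2) -> a = 0; heap: [0-1 ALLOC][2-24 FREE]
Op 2: b = malloc(8) -> b = 2; heap: [0-1 ALLOC][2-9 ALLOC][10-24 FREE]
Op 3: free(a) -> (freed a); heap: [0-1 FREE][2-9 ALLOC][10-24 FREE]
Op 4: c = malloc(1) -> c = 0; heap: [0-0 ALLOC][1-1 FREE][2-9 ALLOC][10-24 FREE]
free(b): b = 2 -> block [2-9 ALLOC]; mark free, coalesce with adjacent free neighbors -> [0-0 ALLOC][1-24 FREE]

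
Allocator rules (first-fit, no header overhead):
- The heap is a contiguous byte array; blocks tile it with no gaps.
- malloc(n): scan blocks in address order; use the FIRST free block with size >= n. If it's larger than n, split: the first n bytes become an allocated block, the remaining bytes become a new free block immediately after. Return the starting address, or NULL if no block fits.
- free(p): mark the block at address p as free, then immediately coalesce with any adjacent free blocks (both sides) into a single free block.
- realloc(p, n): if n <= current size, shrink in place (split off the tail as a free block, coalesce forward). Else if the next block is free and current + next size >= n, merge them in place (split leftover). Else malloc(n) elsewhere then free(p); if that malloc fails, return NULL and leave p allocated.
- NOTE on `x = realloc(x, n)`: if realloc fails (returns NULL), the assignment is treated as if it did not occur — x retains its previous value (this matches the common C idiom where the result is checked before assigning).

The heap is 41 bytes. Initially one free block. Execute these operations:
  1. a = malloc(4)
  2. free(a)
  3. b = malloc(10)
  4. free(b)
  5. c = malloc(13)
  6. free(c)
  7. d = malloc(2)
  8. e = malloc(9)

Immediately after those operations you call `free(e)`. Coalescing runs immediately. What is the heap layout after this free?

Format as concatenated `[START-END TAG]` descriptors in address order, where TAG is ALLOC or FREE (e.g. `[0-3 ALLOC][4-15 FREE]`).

Answer: [0-1 ALLOC][2-40 FREE]

Derivation:
Op 1: a = malloc(4) -> a = 0; heap: [0-3 ALLOC][4-40 FREE]
Op 2: free(a) -> (freed a); heap: [0-40 FREE]
Op 3: b = malloc(10) -> b = 0; heap: [0-9 ALLOC][10-40 FREE]
Op 4: free(b) -> (freed b); heap: [0-40 FREE]
Op 5: c = malloc(13) -> c = 0; heap: [0-12 ALLOC][13-40 FREE]
Op 6: free(c) -> (freed c); heap: [0-40 FREE]
Op 7: d = malloc(2) -> d = 0; heap: [0-1 ALLOC][2-40 FREE]
Op 8: e = malloc(9) -> e = 2; heap: [0-1 ALLOC][2-10 ALLOC][11-40 FREE]
free(e): e = 2 -> block [2-10 ALLOC]; mark free, coalesce with adjacent free neighbors -> [0-1 ALLOC][2-40 FREE]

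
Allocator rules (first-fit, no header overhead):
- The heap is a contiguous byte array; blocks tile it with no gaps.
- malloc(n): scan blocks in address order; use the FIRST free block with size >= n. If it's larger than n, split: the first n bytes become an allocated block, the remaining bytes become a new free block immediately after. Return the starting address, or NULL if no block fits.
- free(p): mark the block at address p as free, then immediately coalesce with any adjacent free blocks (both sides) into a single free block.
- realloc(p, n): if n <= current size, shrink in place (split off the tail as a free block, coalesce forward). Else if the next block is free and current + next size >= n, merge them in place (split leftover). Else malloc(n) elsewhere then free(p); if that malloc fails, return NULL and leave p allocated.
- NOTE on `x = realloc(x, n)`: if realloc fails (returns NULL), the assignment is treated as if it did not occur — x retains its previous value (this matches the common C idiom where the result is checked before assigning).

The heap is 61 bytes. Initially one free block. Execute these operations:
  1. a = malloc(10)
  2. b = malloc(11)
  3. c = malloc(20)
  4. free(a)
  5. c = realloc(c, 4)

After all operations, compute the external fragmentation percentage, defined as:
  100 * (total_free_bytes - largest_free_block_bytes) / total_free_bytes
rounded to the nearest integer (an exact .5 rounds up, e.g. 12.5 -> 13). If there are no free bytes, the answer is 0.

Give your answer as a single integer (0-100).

Answer: 22

Derivation:
Op 1: a = malloc(10) -> a = 0; heap: [0-9 ALLOC][10-60 FREE]
Op 2: b = malloc(11) -> b = 10; heap: [0-9 ALLOC][10-20 ALLOC][21-60 FREE]
Op 3: c = malloc(20) -> c = 21; heap: [0-9 ALLOC][10-20 ALLOC][21-40 ALLOC][41-60 FREE]
Op 4: free(a) -> (freed a); heap: [0-9 FREE][10-20 ALLOC][21-40 ALLOC][41-60 FREE]
Op 5: c = realloc(c, 4) -> c = 21; heap: [0-9 FREE][10-20 ALLOC][21-24 ALLOC][25-60 FREE]
Free blocks: [10 36] total_free=46 largest=36 -> 100*(46-36)/46 = 1000/46 ≈ 21.739 -> rounds to 22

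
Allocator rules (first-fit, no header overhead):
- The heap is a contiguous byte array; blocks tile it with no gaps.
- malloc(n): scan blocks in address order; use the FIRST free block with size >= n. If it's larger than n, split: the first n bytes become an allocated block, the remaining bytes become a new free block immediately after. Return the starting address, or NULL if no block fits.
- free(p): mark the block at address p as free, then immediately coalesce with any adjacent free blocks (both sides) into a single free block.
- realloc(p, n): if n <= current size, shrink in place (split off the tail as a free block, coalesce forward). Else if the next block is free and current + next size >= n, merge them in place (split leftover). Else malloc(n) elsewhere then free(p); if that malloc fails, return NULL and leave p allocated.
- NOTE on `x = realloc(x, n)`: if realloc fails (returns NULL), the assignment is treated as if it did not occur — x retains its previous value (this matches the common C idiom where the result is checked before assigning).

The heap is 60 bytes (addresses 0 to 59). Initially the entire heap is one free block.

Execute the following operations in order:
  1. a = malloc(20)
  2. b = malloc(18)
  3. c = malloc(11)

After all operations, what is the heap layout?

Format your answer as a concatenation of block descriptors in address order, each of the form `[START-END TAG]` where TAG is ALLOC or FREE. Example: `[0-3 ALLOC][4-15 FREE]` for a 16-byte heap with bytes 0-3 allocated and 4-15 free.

Answer: [0-19 ALLOC][20-37 ALLOC][38-48 ALLOC][49-59 FREE]

Derivation:
Op 1: a = malloc(20) -> a = 0; heap: [0-19 ALLOC][20-59 FREE]
Op 2: b = malloc(18) -> b = 20; heap: [0-19 ALLOC][20-37 ALLOC][38-59 FREE]
Op 3: c = malloc(11) -> c = 38; heap: [0-19 ALLOC][20-37 ALLOC][38-48 ALLOC][49-59 FREE]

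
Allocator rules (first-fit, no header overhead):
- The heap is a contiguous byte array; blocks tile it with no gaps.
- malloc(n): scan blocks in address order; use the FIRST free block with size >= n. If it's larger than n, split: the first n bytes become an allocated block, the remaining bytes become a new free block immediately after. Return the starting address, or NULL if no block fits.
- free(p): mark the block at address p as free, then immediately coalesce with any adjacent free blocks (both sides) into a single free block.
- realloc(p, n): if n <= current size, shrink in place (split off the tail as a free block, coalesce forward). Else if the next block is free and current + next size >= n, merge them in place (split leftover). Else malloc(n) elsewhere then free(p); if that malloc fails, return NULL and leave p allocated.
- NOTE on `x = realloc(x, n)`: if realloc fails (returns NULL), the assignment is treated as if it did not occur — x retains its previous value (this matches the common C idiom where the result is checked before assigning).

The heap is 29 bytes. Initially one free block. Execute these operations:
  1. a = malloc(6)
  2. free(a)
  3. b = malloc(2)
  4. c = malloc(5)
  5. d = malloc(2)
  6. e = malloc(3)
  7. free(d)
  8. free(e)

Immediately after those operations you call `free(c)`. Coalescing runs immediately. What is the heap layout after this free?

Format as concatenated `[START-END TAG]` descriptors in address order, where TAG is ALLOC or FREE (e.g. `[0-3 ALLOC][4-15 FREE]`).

Op 1: a = malloc(6) -> a = 0; heap: [0-5 ALLOC][6-28 FREE]
Op 2: free(a) -> (freed a); heap: [0-28 FREE]
Op 3: b = malloc(2) -> b = 0; heap: [0-1 ALLOC][2-28 FREE]
Op 4: c = malloc(5) -> c = 2; heap: [0-1 ALLOC][2-6 ALLOC][7-28 FREE]
Op 5: d = malloc(2) -> d = 7; heap: [0-1 ALLOC][2-6 ALLOC][7-8 ALLOC][9-28 FREE]
Op 6: e = malloc(3) -> e = 9; heap: [0-1 ALLOC][2-6 ALLOC][7-8 ALLOC][9-11 ALLOC][12-28 FREE]
Op 7: free(d) -> (freed d); heap: [0-1 ALLOC][2-6 ALLOC][7-8 FREE][9-11 ALLOC][12-28 FREE]
Op 8: free(e) -> (freed e); heap: [0-1 ALLOC][2-6 ALLOC][7-28 FREE]
free(c): c = 2 -> block [2-6 ALLOC]; mark free, coalesce with adjacent free neighbors -> [0-1 ALLOC][2-28 FREE]

Answer: [0-1 ALLOC][2-28 FREE]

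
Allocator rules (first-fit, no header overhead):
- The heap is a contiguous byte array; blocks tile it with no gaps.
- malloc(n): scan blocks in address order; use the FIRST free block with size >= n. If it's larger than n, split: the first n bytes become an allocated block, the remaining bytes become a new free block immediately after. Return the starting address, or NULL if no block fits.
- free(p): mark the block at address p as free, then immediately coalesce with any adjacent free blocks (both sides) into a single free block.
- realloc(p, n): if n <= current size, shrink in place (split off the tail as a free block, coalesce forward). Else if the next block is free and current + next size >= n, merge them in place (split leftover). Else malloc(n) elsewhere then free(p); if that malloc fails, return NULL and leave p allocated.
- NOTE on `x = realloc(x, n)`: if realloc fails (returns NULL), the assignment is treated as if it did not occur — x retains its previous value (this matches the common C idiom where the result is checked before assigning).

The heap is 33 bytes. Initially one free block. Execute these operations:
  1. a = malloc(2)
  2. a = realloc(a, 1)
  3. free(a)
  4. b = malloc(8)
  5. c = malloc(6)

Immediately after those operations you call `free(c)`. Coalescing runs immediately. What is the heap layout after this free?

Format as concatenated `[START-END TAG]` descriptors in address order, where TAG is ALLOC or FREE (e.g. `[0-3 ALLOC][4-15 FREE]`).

Op 1: a = malloc(2) -> a = 0; heap: [0-1 ALLOC][2-32 FREE]
Op 2: a = realloc(a, 1) -> a = 0; heap: [0-0 ALLOC][1-32 FREE]
Op 3: free(a) -> (freed a); heap: [0-32 FREE]
Op 4: b = malloc(8) -> b = 0; heap: [0-7 ALLOC][8-32 FREE]
Op 5: c = malloc(6) -> c = 8; heap: [0-7 ALLOC][8-13 ALLOC][14-32 FREE]
free(c): c = 8 -> block [8-13 ALLOC]; mark free, coalesce with adjacent free neighbors -> [0-7 ALLOC][8-32 FREE]

Answer: [0-7 ALLOC][8-32 FREE]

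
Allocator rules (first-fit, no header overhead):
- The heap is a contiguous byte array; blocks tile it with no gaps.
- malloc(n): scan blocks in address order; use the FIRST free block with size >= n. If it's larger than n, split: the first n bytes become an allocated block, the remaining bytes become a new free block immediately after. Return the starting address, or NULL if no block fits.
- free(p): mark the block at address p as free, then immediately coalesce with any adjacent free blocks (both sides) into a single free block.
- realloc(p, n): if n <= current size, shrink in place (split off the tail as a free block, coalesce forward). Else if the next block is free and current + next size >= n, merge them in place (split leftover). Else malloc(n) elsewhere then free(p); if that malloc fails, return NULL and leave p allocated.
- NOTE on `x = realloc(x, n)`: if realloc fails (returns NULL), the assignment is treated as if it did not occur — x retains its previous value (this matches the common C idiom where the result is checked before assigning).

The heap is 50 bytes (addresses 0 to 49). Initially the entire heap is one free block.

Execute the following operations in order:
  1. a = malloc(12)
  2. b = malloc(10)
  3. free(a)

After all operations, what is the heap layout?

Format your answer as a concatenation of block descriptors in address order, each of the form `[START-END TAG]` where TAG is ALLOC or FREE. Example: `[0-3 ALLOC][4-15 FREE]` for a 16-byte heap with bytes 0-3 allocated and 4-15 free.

Op 1: a = malloc(12) -> a = 0; heap: [0-11 ALLOC][12-49 FREE]
Op 2: b = malloc(10) -> b = 12; heap: [0-11 ALLOC][12-21 ALLOC][22-49 FREE]
Op 3: free(a) -> (freed a); heap: [0-11 FREE][12-21 ALLOC][22-49 FREE]

Answer: [0-11 FREE][12-21 ALLOC][22-49 FREE]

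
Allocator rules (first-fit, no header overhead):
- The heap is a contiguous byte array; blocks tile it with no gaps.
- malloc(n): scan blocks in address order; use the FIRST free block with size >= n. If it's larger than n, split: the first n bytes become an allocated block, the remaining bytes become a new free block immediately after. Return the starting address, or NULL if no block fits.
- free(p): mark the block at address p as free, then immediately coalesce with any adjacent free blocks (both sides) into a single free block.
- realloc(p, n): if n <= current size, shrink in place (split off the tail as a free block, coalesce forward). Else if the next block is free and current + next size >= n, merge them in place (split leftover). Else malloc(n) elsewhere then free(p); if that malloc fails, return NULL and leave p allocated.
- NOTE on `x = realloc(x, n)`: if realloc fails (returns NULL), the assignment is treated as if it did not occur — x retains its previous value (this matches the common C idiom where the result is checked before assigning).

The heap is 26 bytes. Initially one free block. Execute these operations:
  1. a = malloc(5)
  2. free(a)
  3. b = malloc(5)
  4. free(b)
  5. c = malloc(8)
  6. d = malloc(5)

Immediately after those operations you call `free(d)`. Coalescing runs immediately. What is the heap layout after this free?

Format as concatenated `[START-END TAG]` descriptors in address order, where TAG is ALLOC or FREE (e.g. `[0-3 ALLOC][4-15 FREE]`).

Op 1: a = malloc(5) -> a = 0; heap: [0-4 ALLOC][5-25 FREE]
Op 2: free(a) -> (freed a); heap: [0-25 FREE]
Op 3: b = malloc(5) -> b = 0; heap: [0-4 ALLOC][5-25 FREE]
Op 4: free(b) -> (freed b); heap: [0-25 FREE]
Op 5: c = malloc(8) -> c = 0; heap: [0-7 ALLOC][8-25 FREE]
Op 6: d = malloc(5) -> d = 8; heap: [0-7 ALLOC][8-12 ALLOC][13-25 FREE]
free(d): d = 8 -> block [8-12 ALLOC]; mark free, coalesce with adjacent free neighbors -> [0-7 ALLOC][8-25 FREE]

Answer: [0-7 ALLOC][8-25 FREE]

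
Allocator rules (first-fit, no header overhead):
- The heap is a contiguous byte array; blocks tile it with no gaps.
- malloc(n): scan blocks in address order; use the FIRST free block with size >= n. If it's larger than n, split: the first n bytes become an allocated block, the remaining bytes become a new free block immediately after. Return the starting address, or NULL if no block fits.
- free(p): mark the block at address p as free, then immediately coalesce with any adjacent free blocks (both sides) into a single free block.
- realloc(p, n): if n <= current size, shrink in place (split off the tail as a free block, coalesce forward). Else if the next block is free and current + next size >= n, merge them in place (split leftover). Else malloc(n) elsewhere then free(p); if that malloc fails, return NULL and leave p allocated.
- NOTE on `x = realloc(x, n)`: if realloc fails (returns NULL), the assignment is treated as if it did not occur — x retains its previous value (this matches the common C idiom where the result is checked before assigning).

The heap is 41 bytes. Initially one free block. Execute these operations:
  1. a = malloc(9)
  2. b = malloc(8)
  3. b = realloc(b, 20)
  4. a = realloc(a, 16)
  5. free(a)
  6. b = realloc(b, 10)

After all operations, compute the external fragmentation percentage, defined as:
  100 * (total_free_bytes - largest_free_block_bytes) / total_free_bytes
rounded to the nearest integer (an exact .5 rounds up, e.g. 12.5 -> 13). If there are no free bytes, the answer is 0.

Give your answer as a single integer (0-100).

Answer: 29

Derivation:
Op 1: a = malloc(9) -> a = 0; heap: [0-8 ALLOC][9-40 FREE]
Op 2: b = malloc(8) -> b = 9; heap: [0-8 ALLOC][9-16 ALLOC][17-40 FREE]
Op 3: b = realloc(b, 20) -> b = 9; heap: [0-8 ALLOC][9-28 ALLOC][29-40 FREE]
Op 4: a = realloc(a, 16) -> NULL (a unchanged); heap: [0-8 ALLOC][9-28 ALLOC][29-40 FREE]
Op 5: free(a) -> (freed a); heap: [0-8 FREE][9-28 ALLOC][29-40 FREE]
Op 6: b = realloc(b, 10) -> b = 9; heap: [0-8 FREE][9-18 ALLOC][19-40 FREE]
Free blocks: [9 22] total_free=31 largest=22 -> 100*(31-22)/31 = 900/31 ≈ 29.032 -> rounds to 29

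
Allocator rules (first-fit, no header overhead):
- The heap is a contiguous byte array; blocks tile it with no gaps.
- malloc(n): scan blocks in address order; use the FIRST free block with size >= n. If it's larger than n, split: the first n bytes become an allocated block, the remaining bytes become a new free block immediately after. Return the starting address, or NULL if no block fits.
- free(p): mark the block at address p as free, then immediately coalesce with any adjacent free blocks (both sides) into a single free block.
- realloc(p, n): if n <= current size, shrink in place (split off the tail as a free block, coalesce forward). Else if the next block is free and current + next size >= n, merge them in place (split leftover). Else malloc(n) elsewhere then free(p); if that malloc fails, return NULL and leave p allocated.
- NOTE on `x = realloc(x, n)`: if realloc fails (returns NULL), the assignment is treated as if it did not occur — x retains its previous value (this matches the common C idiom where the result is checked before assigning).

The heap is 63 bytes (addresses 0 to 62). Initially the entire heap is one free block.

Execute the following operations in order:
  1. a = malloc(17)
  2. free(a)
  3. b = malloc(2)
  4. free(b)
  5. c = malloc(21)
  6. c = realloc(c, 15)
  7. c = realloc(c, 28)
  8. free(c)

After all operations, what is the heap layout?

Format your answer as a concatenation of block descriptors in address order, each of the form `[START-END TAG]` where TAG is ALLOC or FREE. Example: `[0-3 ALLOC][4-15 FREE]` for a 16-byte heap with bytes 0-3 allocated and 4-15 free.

Op 1: a = malloc(17) -> a = 0; heap: [0-16 ALLOC][17-62 FREE]
Op 2: free(a) -> (freed a); heap: [0-62 FREE]
Op 3: b = malloc(2) -> b = 0; heap: [0-1 ALLOC][2-62 FREE]
Op 4: free(b) -> (freed b); heap: [0-62 FREE]
Op 5: c = malloc(21) -> c = 0; heap: [0-20 ALLOC][21-62 FREE]
Op 6: c = realloc(c, 15) -> c = 0; heap: [0-14 ALLOC][15-62 FREE]
Op 7: c = realloc(c, 28) -> c = 0; heap: [0-27 ALLOC][28-62 FREE]
Op 8: free(c) -> (freed c); heap: [0-62 FREE]

Answer: [0-62 FREE]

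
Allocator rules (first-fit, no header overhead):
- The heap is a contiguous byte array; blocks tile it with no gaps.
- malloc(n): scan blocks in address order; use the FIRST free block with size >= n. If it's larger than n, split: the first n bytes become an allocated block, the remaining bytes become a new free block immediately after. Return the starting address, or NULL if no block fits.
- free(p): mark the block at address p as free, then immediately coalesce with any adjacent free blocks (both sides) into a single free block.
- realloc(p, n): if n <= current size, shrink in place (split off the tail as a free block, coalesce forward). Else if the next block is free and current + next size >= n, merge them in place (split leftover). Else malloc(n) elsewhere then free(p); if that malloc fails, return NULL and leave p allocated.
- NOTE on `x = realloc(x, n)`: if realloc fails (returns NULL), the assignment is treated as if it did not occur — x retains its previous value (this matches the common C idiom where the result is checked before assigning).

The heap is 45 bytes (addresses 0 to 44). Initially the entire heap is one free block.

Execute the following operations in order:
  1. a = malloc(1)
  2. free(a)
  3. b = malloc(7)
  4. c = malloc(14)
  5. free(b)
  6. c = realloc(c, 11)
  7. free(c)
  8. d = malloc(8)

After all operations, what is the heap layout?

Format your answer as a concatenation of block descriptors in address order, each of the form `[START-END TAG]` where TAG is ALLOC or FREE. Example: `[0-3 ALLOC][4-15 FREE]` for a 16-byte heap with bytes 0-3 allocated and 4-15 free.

Answer: [0-7 ALLOC][8-44 FREE]

Derivation:
Op 1: a = malloc(1) -> a = 0; heap: [0-0 ALLOC][1-44 FREE]
Op 2: free(a) -> (freed a); heap: [0-44 FREE]
Op 3: b = malloc(7) -> b = 0; heap: [0-6 ALLOC][7-44 FREE]
Op 4: c = malloc(14) -> c = 7; heap: [0-6 ALLOC][7-20 ALLOC][21-44 FREE]
Op 5: free(b) -> (freed b); heap: [0-6 FREE][7-20 ALLOC][21-44 FREE]
Op 6: c = realloc(c, 11) -> c = 7; heap: [0-6 FREE][7-17 ALLOC][18-44 FREE]
Op 7: free(c) -> (freed c); heap: [0-44 FREE]
Op 8: d = malloc(8) -> d = 0; heap: [0-7 ALLOC][8-44 FREE]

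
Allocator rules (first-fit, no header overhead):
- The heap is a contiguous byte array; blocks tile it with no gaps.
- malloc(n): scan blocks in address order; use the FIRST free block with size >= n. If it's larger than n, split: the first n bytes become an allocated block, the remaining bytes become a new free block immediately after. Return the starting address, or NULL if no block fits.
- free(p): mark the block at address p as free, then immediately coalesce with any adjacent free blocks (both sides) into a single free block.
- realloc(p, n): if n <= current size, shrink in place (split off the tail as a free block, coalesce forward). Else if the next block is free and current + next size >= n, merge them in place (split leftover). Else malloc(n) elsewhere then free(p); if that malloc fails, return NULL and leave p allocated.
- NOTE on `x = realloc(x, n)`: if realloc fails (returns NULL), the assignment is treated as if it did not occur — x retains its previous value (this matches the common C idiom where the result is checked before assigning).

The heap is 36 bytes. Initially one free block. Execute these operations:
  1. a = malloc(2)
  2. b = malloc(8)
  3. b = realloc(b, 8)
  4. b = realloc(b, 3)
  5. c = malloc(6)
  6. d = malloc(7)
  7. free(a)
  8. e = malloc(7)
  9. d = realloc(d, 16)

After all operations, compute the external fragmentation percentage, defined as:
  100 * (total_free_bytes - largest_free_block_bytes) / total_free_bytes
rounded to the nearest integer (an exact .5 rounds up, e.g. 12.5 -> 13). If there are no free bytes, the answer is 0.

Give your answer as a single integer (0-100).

Answer: 15

Derivation:
Op 1: a = malloc(2) -> a = 0; heap: [0-1 ALLOC][2-35 FREE]
Op 2: b = malloc(8) -> b = 2; heap: [0-1 ALLOC][2-9 ALLOC][10-35 FREE]
Op 3: b = realloc(b, 8) -> b = 2; heap: [0-1 ALLOC][2-9 ALLOC][10-35 FREE]
Op 4: b = realloc(b, 3) -> b = 2; heap: [0-1 ALLOC][2-4 ALLOC][5-35 FREE]
Op 5: c = malloc(6) -> c = 5; heap: [0-1 ALLOC][2-4 ALLOC][5-10 ALLOC][11-35 FREE]
Op 6: d = malloc(7) -> d = 11; heap: [0-1 ALLOC][2-4 ALLOC][5-10 ALLOC][11-17 ALLOC][18-35 FREE]
Op 7: free(a) -> (freed a); heap: [0-1 FREE][2-4 ALLOC][5-10 ALLOC][11-17 ALLOC][18-35 FREE]
Op 8: e = malloc(7) -> e = 18; heap: [0-1 FREE][2-4 ALLOC][5-10 ALLOC][11-17 ALLOC][18-24 ALLOC][25-35 FREE]
Op 9: d = realloc(d, 16) -> NULL (d unchanged); heap: [0-1 FREE][2-4 ALLOC][5-10 ALLOC][11-17 ALLOC][18-24 ALLOC][25-35 FREE]
Free blocks: [2 11] total_free=13 largest=11 -> 100*(13-11)/13 = 200/13 ≈ 15.385 -> rounds to 15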